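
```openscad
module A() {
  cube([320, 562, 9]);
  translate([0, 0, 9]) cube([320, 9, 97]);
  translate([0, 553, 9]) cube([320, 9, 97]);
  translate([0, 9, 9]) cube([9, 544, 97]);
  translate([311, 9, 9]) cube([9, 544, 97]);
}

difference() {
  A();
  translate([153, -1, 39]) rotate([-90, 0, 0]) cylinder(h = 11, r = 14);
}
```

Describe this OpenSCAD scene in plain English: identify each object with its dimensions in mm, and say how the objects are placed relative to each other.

A is an open storage box with external size 320×562×106 mm and wall thickness 9 mm (the base is also 9 mm thick). The base covers the whole footprint; the four walls stand on the base, with the y-facing walls full-width and the x-facing walls fitting between their inner faces.

The open box has a circular hole of radius 14 mm through its front wall, centred at (x = 153, z = 39).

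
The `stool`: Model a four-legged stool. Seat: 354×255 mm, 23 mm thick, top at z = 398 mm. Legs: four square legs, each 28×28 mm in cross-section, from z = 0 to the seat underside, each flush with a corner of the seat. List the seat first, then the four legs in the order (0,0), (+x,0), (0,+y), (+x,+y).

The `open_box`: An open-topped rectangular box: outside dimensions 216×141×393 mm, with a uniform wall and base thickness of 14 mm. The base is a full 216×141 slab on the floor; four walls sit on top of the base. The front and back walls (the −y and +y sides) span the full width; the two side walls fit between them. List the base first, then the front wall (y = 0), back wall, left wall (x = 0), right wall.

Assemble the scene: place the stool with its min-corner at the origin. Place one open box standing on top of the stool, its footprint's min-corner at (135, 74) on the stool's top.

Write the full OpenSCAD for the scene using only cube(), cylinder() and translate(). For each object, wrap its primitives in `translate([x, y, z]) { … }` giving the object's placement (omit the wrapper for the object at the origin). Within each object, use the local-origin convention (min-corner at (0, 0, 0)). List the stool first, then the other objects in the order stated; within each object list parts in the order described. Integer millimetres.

translate([0, 0, 375]) cube([354, 255, 23]);
cube([28, 28, 375]);
translate([326, 0, 0]) cube([28, 28, 375]);
translate([0, 227, 0]) cube([28, 28, 375]);
translate([326, 227, 0]) cube([28, 28, 375]);
translate([135, 74, 398]) {
  cube([216, 141, 14]);
  translate([0, 0, 14]) cube([216, 14, 379]);
  translate([0, 127, 14]) cube([216, 14, 379]);
  translate([0, 14, 14]) cube([14, 113, 379]);
  translate([202, 14, 14]) cube([14, 113, 379]);
}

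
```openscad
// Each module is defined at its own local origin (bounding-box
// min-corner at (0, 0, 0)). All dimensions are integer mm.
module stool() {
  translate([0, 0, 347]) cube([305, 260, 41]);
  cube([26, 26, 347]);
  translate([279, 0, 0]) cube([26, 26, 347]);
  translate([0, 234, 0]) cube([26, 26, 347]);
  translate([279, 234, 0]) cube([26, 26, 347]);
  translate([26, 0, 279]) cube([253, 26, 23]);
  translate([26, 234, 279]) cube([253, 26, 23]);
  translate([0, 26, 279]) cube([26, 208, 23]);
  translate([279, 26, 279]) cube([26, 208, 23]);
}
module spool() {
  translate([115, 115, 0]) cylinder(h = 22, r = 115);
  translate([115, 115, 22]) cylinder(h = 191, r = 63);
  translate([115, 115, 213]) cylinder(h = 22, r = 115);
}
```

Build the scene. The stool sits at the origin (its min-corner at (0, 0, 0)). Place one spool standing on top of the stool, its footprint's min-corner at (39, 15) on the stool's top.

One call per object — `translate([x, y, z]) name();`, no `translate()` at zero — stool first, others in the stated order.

stool();
translate([39, 15, 388]) spool();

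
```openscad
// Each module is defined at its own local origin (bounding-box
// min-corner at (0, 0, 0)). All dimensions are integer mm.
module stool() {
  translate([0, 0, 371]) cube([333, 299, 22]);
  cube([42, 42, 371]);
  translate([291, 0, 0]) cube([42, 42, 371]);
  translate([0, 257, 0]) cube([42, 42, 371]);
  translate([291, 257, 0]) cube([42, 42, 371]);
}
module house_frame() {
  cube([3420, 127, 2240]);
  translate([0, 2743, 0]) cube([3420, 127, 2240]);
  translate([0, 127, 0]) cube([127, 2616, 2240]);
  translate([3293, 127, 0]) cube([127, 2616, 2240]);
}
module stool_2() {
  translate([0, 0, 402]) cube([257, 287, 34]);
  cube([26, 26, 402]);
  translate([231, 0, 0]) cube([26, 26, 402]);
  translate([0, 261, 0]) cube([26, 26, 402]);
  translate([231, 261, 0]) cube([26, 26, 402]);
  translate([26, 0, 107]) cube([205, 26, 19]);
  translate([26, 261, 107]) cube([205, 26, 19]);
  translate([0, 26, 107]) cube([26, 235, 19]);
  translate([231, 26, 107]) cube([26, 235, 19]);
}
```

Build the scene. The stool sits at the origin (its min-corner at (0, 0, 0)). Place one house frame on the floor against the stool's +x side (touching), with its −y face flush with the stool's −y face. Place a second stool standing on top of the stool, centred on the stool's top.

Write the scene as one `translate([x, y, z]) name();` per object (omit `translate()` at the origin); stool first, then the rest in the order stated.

stool();
translate([333, 0, 0]) house_frame();
translate([38, 6, 393]) stool_2();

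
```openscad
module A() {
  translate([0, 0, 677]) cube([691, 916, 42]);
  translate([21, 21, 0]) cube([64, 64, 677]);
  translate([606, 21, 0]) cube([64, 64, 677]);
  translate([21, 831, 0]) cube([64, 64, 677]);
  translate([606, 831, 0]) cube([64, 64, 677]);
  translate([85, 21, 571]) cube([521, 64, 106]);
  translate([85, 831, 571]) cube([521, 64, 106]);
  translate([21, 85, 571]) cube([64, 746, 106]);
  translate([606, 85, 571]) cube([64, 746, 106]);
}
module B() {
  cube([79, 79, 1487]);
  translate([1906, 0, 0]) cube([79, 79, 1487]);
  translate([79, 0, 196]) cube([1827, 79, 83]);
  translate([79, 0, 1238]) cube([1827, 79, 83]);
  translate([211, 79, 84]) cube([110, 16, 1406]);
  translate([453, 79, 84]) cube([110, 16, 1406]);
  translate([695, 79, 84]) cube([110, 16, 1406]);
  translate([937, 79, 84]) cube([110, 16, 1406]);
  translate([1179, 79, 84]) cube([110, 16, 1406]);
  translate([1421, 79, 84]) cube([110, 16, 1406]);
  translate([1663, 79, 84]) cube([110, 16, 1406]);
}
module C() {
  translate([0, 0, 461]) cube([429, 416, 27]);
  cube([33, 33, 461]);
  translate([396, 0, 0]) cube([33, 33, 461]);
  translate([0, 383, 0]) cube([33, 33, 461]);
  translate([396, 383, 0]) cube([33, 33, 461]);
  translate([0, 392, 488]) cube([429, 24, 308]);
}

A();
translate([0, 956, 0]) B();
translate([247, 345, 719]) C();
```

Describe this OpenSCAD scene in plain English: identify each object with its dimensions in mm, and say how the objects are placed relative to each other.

A is a table with a 691×916 mm rectangular top, 42 mm thick, top surface at z = 719 mm, supported by four 64×64 mm square legs, each inset 21 mm from the nearest pair of top edges, running from the floor. Four apron rails, 64 mm thick and 106 mm tall, run between adjacent legs with their top edges flush with the underside of the top and their outer faces flush with the legs' outer faces.

B is a fence section. Two 79×79 mm posts, 1487 mm tall, stand on the floor with a clear span of 1827 mm between their inner faces. Two horizontal rails of 79×83 mm section span the gap between the posts with their undersides at z = 196 mm and z = 1238 mm, flush with the posts' −y face. 7 pickets, each 110 mm wide, 16 mm thick and 1406 mm tall, are fixed to the +y face of the rails with their bottoms at z = 84 mm, evenly spaced across the span with equal gaps (rounded down to the nearest mm) at the −x end and between each pair — any rounding remainder accumulates at the +x end.

C is a chair. The seat is a 429×416×27 mm slab with its top at z = 488 mm, on four 33×33 mm corner legs (flush with the seat edges, standing on z = 0). A flat backrest 24 mm thick, 308 mm tall, spans the full seat width and rises from the seat top along its +y edge, rear face flush with the rear of the seat.

The fence section is on the floor beside the table on its +y side. The chair is on top of the table.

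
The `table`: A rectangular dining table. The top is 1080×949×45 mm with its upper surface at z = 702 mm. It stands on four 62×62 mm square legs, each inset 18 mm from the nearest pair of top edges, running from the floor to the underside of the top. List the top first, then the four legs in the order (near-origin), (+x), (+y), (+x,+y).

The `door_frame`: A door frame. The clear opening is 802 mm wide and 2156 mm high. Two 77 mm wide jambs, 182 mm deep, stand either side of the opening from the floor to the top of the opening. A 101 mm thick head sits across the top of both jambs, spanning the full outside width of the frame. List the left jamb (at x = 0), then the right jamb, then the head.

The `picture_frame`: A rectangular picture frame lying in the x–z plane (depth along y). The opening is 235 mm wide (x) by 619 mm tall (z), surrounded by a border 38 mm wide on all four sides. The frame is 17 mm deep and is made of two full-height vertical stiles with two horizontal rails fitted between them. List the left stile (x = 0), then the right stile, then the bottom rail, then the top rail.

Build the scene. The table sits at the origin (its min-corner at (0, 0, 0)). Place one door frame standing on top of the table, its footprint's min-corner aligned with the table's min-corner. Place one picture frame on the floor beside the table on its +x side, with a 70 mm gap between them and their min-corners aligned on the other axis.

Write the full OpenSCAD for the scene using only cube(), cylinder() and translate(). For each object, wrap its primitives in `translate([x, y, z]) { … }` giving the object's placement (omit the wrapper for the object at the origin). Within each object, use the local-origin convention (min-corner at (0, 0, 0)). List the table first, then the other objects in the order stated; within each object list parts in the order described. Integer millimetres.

translate([0, 0, 657]) cube([1080, 949, 45]);
translate([18, 18, 0]) cube([62, 62, 657]);
translate([1000, 18, 0]) cube([62, 62, 657]);
translate([18, 869, 0]) cube([62, 62, 657]);
translate([1000, 869, 0]) cube([62, 62, 657]);
translate([0, 0, 702]) {
  cube([77, 182, 2156]);
  translate([879, 0, 0]) cube([77, 182, 2156]);
  translate([0, 0, 2156]) cube([956, 182, 101]);
}
translate([1150, 0, 0]) {
  cube([38, 17, 695]);
  translate([273, 0, 0]) cube([38, 17, 695]);
  translate([38, 0, 0]) cube([235, 17, 38]);
  translate([38, 0, 657]) cube([235, 17, 38]);
}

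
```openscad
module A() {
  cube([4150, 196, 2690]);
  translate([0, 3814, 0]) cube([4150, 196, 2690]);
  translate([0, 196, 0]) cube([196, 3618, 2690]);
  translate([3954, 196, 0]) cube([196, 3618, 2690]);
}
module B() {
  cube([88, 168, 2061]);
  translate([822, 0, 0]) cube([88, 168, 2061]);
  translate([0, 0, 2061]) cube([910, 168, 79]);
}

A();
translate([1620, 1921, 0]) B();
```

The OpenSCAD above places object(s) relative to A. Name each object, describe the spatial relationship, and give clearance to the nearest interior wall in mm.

A is a house frame. B is a door frame. The door frame sits inside the house frame, centred. The clearance to the nearest interior wall is 1424 mm.

Clearances: x = 1424, y = 1725; minimum 1424 mm.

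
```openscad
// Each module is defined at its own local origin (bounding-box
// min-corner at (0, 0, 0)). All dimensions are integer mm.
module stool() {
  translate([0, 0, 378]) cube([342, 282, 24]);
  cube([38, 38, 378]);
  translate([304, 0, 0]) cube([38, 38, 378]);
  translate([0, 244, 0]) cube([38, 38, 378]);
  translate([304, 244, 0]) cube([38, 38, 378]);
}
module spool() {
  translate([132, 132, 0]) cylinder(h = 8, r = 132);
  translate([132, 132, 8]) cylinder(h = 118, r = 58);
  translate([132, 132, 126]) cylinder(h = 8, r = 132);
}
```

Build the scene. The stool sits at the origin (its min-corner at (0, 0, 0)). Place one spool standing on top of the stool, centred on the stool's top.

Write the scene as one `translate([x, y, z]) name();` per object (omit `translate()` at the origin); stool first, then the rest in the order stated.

stool();
translate([39, 9, 402]) spool();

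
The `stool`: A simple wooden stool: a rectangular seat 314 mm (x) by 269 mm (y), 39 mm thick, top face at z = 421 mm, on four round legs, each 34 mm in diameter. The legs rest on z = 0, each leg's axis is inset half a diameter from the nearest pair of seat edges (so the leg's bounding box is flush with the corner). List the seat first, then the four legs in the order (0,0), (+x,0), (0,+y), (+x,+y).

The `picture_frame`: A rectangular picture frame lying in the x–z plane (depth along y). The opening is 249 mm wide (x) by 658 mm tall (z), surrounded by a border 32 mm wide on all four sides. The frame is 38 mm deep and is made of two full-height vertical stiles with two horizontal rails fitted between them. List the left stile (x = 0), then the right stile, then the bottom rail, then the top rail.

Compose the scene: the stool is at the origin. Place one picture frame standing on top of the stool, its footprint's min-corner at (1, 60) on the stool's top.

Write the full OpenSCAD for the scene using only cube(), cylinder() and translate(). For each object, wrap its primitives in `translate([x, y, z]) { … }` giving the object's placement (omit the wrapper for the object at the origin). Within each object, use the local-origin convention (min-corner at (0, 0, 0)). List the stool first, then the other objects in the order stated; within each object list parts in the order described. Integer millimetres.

translate([0, 0, 382]) cube([314, 269, 39]);
translate([17, 17, 0]) cylinder(h = 382, r = 17);
translate([297, 17, 0]) cylinder(h = 382, r = 17);
translate([17, 252, 0]) cylinder(h = 382, r = 17);
translate([297, 252, 0]) cylinder(h = 382, r = 17);
translate([1, 60, 421]) {
  cube([32, 38, 722]);
  translate([281, 0, 0]) cube([32, 38, 722]);
  translate([32, 0, 0]) cube([249, 38, 32]);
  translate([32, 0, 690]) cube([249, 38, 32]);
}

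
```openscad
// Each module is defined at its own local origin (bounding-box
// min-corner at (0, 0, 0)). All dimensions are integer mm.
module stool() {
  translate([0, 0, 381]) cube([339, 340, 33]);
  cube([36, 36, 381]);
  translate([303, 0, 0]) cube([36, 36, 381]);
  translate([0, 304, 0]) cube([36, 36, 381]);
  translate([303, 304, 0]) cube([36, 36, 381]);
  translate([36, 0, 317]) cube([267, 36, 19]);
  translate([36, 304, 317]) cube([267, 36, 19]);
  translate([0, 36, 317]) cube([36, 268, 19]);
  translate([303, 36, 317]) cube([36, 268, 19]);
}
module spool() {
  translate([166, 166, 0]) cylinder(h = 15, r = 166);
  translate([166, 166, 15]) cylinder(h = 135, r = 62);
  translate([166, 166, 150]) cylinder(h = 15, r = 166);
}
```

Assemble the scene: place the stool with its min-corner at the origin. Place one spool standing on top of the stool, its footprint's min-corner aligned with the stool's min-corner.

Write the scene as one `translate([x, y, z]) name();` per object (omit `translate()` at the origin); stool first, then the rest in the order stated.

stool();
translate([0, 0, 414]) spool();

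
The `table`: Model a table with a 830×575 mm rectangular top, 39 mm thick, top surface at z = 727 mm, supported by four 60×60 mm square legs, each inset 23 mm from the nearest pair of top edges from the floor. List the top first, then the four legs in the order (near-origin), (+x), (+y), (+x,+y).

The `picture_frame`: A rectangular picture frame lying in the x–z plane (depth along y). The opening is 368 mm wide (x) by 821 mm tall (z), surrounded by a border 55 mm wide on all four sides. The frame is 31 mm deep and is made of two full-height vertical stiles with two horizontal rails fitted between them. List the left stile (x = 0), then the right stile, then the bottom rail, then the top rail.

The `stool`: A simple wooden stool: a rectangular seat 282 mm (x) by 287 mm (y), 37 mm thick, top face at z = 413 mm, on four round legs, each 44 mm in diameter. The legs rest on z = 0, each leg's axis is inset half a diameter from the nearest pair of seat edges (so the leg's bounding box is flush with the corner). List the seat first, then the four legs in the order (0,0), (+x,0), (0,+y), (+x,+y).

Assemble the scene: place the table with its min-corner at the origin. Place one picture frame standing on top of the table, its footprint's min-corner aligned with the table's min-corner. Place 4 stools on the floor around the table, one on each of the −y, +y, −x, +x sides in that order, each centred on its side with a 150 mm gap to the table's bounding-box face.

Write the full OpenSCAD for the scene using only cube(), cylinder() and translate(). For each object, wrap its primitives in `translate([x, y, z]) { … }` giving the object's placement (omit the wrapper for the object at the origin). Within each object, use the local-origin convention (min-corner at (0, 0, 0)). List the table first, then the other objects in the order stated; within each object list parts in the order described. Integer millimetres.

translate([0, 0, 688]) cube([830, 575, 39]);
translate([23, 23, 0]) cube([60, 60, 688]);
translate([747, 23, 0]) cube([60, 60, 688]);
translate([23, 492, 0]) cube([60, 60, 688]);
translate([747, 492, 0]) cube([60, 60, 688]);
translate([0, 0, 727]) {
  cube([55, 31, 931]);
  translate([423, 0, 0]) cube([55, 31, 931]);
  translate([55, 0, 0]) cube([368, 31, 55]);
  translate([55, 0, 876]) cube([368, 31, 55]);
}
translate([274, -437, 0]) {
  translate([0, 0, 376]) cube([282, 287, 37]);
  translate([22, 22, 0]) cylinder(h = 376, r = 22);
  translate([260, 22, 0]) cylinder(h = 376, r = 22);
  translate([22, 265, 0]) cylinder(h = 376, r = 22);
  translate([260, 265, 0]) cylinder(h = 376, r = 22);
}
translate([274, 725, 0]) {
  translate([0, 0, 376]) cube([282, 287, 37]);
  translate([22, 22, 0]) cylinder(h = 376, r = 22);
  translate([260, 22, 0]) cylinder(h = 376, r = 22);
  translate([22, 265, 0]) cylinder(h = 376, r = 22);
  translate([260, 265, 0]) cylinder(h = 376, r = 22);
}
translate([-432, 144, 0]) {
  translate([0, 0, 376]) cube([282, 287, 37]);
  translate([22, 22, 0]) cylinder(h = 376, r = 22);
  translate([260, 22, 0]) cylinder(h = 376, r = 22);
  translate([22, 265, 0]) cylinder(h = 376, r = 22);
  translate([260, 265, 0]) cylinder(h = 376, r = 22);
}
translate([980, 144, 0]) {
  translate([0, 0, 376]) cube([282, 287, 37]);
  translate([22, 22, 0]) cylinder(h = 376, r = 22);
  translate([260, 22, 0]) cylinder(h = 376, r = 22);
  translate([22, 265, 0]) cylinder(h = 376, r = 22);
  translate([260, 265, 0]) cylinder(h = 376, r = 22);
}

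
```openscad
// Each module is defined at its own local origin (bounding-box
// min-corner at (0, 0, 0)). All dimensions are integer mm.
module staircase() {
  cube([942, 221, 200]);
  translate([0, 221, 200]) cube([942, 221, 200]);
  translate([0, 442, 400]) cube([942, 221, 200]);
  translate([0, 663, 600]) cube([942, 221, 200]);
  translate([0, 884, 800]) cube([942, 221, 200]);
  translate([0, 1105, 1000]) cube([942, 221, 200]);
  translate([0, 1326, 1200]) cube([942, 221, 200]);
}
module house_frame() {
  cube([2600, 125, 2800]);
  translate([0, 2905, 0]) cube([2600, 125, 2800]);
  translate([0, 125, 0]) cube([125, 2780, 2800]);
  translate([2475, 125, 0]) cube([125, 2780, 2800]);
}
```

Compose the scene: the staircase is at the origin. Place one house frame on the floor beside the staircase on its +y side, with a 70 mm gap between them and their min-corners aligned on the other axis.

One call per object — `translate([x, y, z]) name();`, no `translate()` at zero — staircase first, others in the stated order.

staircase();
translate([0, 1617, 0]) house_frame();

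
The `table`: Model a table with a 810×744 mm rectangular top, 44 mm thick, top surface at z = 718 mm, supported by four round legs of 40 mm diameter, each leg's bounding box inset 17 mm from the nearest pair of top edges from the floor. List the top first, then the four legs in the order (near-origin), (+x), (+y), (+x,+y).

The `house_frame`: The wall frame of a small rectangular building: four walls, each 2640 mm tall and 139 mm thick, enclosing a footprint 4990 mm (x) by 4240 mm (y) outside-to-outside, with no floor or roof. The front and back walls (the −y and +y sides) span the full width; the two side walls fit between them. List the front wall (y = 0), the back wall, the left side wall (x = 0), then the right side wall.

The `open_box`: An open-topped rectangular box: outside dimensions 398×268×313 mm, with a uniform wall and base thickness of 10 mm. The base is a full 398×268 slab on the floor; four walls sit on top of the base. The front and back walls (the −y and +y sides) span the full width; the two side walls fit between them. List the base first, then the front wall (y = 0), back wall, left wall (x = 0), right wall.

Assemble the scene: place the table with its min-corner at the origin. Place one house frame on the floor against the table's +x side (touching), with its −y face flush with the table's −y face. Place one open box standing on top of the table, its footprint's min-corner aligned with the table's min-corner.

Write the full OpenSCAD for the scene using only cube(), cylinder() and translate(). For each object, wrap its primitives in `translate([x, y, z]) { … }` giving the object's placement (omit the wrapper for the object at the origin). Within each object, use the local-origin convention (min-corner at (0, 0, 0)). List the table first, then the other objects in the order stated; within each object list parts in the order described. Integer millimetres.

translate([0, 0, 674]) cube([810, 744, 44]);
translate([37, 37, 0]) cylinder(h = 674, r = 20);
translate([773, 37, 0]) cylinder(h = 674, r = 20);
translate([37, 707, 0]) cylinder(h = 674, r = 20);
translate([773, 707, 0]) cylinder(h = 674, r = 20);
translate([810, 0, 0]) {
  cube([4990, 139, 2640]);
  translate([0, 4101, 0]) cube([4990, 139, 2640]);
  translate([0, 139, 0]) cube([139, 3962, 2640]);
  translate([4851, 139, 0]) cube([139, 3962, 2640]);
}
translate([0, 0, 718]) {
  cube([398, 268, 10]);
  translate([0, 0, 10]) cube([398, 10, 303]);
  translate([0, 258, 10]) cube([398, 10, 303]);
  translate([0, 10, 10]) cube([10, 248, 303]);
  translate([388, 10, 10]) cube([10, 248, 303]);
}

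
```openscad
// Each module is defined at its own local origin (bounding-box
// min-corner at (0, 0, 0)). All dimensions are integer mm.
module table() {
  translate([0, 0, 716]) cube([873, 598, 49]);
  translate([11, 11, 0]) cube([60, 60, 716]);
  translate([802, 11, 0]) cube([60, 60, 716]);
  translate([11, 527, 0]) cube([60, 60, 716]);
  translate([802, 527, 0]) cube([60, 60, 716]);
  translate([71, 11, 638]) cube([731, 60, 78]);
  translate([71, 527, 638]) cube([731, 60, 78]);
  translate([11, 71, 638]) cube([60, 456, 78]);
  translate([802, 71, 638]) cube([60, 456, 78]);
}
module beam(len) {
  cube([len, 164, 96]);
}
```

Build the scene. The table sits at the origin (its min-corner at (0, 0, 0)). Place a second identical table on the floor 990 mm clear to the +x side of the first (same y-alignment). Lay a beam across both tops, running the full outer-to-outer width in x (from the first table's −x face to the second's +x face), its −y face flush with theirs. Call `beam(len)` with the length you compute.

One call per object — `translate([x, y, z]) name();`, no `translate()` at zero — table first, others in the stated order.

table();
translate([1863, 0, 0]) table();
translate([0, 0, 765]) beam(2736);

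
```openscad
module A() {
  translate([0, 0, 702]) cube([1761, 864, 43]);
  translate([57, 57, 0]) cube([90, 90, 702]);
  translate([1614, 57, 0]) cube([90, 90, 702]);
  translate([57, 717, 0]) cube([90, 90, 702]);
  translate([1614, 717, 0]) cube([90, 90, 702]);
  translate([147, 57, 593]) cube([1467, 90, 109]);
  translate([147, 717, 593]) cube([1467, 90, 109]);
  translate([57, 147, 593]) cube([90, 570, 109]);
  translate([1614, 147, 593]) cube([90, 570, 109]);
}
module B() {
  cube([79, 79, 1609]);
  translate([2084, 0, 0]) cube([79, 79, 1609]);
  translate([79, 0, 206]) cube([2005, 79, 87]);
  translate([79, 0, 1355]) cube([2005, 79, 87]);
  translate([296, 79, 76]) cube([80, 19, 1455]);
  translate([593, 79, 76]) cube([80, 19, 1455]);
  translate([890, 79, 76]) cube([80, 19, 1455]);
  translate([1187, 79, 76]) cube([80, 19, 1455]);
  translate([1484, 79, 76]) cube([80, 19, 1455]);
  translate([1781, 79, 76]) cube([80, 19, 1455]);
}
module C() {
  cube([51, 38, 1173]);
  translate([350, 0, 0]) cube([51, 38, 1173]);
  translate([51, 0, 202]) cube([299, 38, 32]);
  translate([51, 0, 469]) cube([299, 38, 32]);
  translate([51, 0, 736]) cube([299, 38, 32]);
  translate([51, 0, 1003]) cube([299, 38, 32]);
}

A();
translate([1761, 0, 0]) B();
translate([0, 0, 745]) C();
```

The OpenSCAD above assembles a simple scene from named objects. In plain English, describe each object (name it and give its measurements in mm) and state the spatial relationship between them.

A is a table: top 1761 mm (x) × 864 mm (y), 43 mm thick, upper face at z = 745 mm, on four 90×90 mm square legs, each inset 57 mm from the nearest pair of top edges, running from z = 0 to the bottom of the top. Four apron rails, 90 mm thick and 109 mm tall, run between adjacent legs with their top edges flush with the underside of the top and their outer faces flush with the legs' outer faces.

B is a fence section. Two 79×79 mm posts, 1609 mm tall, stand on the floor with a clear span of 2005 mm between their inner faces. Two horizontal rails of 79×87 mm section span the gap between the posts with their undersides at z = 206 mm and z = 1355 mm, flush with the posts' −y face. 6 pickets, each 80 mm wide, 19 mm thick and 1455 mm tall, are fixed to the +y face of the rails with their bottoms at z = 76 mm, evenly spaced across the span with equal gaps (rounded down to the nearest mm) at the −x end and between each pair — any rounding remainder accumulates at the +x end.

C is a wooden ladder with two side rails of 51×38 mm section and 1173 mm height, set 401 mm apart overall. Between them run 4 rectangular rungs (38 mm deep, 32 mm thick), front faces flush with the rails' −y face. The bottom of the first rung is 202 mm above the floor and each subsequent rung is 267 mm higher than the one below.

The fence section is against the table's +x side, with their −y faces flush. The ladder is on top of the table.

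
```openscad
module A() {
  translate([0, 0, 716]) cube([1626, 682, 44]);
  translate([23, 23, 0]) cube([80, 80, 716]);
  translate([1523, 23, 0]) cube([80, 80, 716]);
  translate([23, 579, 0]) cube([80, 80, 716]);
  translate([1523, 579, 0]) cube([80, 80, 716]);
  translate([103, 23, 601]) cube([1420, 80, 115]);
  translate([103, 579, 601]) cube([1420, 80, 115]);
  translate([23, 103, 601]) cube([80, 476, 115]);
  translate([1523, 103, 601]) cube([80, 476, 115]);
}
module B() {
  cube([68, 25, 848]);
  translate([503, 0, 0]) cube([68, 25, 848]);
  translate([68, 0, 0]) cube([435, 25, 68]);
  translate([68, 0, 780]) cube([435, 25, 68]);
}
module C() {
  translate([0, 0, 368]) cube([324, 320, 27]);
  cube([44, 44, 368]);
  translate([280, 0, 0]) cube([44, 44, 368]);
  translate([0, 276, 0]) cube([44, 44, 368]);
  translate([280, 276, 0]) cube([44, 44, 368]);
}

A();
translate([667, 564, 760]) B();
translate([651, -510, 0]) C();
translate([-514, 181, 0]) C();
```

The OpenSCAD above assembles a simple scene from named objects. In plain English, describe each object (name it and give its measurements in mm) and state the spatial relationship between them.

A is a rectangular dining table. The top is 1626×682×44 mm with its upper surface at z = 760 mm. It stands on four 80×80 mm square legs, each inset 23 mm from the nearest pair of top edges, running from the floor to the underside of the top. Four apron rails, 80 mm thick and 115 mm tall, run between adjacent legs with their top edges flush with the underside of the top and their outer faces flush with the legs' outer faces.

B is a rectangular picture frame lying in the x–z plane (depth along y). The opening is 435 mm wide (x) by 712 mm tall (z), surrounded by a border 68 mm wide on all four sides. The frame is 25 mm deep and is made of two full-height vertical stiles with two horizontal rails fitted between them.

C is a four-legged stool. The seat is a 324×320×27 mm slab whose top surface is at z = 395 mm; four square legs, each 44×44 mm in cross-section, run from the floor (z = 0) to the underside of the seat, each flush with a corner of the seat.

The picture frame is on top of the table. Two stools sit around the table at the −y, −x sides.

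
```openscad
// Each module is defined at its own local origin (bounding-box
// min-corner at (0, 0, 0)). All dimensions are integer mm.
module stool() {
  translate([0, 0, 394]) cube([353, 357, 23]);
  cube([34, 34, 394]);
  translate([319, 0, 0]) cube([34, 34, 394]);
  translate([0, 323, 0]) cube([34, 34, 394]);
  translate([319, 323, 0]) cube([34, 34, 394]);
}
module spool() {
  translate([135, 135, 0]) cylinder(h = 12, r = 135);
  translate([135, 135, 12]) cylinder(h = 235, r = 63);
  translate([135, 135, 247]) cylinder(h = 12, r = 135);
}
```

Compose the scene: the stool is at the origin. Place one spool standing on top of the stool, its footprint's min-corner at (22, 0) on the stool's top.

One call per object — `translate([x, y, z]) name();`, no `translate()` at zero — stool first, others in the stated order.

stool();
translate([22, 0, 417]) spool();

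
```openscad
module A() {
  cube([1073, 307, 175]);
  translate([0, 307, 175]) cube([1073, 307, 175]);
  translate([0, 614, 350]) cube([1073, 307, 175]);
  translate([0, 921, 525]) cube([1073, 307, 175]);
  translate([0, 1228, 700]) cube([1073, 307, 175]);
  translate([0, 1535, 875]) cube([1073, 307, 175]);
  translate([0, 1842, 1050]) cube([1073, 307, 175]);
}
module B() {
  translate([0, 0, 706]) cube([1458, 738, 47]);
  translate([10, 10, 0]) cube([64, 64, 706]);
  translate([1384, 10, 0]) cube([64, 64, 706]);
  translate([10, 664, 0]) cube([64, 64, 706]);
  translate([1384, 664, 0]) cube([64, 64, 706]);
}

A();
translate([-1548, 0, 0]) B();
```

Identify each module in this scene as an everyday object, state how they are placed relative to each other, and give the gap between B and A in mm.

The table's nearest face is 90 mm from the staircase's −x face.

A is a staircase. B is a table. The table is on the floor beside the staircase on its −x side. The gap between the table and the staircase is 90 mm.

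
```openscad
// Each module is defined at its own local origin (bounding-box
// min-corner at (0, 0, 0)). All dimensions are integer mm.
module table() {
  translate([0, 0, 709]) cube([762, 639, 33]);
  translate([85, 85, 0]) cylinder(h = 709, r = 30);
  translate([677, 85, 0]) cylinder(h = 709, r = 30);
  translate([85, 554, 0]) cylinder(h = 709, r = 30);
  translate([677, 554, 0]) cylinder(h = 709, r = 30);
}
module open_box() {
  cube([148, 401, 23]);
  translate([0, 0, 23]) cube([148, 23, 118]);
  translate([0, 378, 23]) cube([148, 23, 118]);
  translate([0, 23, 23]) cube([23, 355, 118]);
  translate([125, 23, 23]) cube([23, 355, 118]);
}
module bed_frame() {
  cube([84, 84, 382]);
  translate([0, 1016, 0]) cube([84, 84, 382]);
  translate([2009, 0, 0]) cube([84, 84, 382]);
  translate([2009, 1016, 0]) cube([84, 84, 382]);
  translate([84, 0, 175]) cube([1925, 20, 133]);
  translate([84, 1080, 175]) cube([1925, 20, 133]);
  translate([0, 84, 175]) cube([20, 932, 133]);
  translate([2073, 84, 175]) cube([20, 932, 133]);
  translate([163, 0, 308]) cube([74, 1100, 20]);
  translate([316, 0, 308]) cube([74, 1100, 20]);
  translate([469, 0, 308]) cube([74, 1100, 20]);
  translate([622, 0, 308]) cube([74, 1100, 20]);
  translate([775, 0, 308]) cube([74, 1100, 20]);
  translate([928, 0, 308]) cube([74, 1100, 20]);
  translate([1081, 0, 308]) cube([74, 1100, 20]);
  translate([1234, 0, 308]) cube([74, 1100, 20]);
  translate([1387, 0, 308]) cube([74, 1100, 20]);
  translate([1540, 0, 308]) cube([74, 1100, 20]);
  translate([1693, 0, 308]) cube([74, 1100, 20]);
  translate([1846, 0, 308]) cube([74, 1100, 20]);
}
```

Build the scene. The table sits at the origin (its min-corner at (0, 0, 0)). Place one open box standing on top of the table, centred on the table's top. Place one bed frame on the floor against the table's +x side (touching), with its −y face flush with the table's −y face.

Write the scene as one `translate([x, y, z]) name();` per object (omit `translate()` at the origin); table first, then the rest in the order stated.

table();
translate([307, 119, 742]) open_box();
translate([762, 0, 0]) bed_frame();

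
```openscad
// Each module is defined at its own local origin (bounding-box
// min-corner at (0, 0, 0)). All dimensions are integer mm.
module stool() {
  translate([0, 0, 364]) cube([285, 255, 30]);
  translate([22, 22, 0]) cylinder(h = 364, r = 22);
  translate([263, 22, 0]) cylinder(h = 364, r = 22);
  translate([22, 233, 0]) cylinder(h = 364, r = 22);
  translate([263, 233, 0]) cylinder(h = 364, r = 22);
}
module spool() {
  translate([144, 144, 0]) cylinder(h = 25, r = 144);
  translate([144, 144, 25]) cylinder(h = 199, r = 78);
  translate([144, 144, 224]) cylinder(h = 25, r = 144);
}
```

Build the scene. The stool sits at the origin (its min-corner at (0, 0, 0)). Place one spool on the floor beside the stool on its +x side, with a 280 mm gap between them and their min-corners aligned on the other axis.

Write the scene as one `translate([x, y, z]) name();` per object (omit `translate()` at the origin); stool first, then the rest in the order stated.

stool();
translate([565, 0, 0]) spool();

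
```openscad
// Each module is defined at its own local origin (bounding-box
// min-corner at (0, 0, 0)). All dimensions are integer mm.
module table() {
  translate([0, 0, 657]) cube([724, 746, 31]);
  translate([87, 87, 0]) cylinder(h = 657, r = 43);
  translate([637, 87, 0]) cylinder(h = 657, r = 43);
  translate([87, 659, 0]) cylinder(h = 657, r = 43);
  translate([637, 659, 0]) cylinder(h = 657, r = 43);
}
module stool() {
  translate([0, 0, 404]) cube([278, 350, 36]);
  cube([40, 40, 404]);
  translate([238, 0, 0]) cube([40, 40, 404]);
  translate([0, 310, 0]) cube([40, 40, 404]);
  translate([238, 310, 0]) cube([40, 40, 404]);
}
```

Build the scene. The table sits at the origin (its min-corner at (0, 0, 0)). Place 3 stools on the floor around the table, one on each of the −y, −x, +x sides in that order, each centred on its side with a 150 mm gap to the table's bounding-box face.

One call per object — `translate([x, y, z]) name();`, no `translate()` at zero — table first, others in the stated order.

table();
translate([223, -500, 0]) stool();
translate([-428, 198, 0]) stool();
translate([874, 198, 0]) stool();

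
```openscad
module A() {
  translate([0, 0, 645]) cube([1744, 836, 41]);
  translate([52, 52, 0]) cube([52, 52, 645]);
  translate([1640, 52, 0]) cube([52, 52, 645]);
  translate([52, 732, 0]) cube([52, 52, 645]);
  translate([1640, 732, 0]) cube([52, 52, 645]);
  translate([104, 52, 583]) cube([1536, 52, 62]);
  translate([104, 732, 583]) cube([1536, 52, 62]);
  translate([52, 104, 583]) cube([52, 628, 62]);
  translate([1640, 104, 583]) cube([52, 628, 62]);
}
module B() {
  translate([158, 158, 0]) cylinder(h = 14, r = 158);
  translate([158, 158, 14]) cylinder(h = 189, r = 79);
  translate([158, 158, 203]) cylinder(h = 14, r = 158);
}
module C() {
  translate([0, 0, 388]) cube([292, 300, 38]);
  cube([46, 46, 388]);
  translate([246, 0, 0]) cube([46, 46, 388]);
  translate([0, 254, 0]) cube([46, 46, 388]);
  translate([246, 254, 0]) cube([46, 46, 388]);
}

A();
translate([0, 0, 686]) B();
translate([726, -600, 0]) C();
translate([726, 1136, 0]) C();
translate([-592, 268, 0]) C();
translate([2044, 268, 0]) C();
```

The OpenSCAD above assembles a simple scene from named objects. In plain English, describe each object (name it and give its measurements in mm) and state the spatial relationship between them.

A is a table with a 1744×836 mm rectangular top, 41 mm thick, top surface at z = 686 mm, supported by four 52×52 mm square legs, each inset 52 mm from the nearest pair of top edges, running from the floor. Four apron rails, 52 mm thick and 62 mm tall, run between adjacent legs with their top edges flush with the underside of the top and their outer faces flush with the legs' outer faces.

B is a spool: two coaxial disc flanges of radius 158 mm and thickness 14 mm, joined by a core cylinder of radius 79 mm and height 189 mm. The lower flange rests on z = 0 and the three cylinders share a vertical axis.

C is a four-legged stool. The seat is a 292×300×38 mm slab whose top surface is at z = 426 mm; four square legs, each 46×46 mm in cross-section, run from the floor (z = 0) to the underside of the seat, each flush with a corner of the seat.

The spool is on top of the table. Four stools sit around the table at the −y, +y, −x, +x sides.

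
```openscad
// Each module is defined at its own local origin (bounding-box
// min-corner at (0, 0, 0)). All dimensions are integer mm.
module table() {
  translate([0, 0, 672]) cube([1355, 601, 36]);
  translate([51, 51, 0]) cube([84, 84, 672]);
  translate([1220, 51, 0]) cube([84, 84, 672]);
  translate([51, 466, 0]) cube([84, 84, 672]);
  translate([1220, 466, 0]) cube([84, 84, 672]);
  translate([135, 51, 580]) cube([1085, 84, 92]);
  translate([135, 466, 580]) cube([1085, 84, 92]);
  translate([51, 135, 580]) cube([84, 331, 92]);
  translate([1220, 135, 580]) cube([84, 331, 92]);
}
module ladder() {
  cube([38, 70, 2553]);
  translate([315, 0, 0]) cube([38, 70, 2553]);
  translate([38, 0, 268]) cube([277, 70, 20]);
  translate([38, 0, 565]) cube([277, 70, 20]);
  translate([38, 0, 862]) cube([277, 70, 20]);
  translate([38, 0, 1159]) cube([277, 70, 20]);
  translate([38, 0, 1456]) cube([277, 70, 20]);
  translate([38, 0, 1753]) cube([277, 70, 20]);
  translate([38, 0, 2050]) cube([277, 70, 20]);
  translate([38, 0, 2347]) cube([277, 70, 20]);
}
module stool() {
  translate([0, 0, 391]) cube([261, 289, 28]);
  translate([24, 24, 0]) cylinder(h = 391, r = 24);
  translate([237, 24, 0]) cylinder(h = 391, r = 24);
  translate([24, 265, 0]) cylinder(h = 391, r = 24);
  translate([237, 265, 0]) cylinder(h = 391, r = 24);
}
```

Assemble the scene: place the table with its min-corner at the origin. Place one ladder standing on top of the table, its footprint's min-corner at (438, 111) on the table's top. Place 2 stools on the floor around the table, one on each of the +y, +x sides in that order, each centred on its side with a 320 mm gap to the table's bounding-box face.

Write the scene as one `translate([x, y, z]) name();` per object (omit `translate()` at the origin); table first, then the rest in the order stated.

table();
translate([438, 111, 708]) ladder();
translate([547, 921, 0]) stool();
translate([1675, 156, 0]) stool();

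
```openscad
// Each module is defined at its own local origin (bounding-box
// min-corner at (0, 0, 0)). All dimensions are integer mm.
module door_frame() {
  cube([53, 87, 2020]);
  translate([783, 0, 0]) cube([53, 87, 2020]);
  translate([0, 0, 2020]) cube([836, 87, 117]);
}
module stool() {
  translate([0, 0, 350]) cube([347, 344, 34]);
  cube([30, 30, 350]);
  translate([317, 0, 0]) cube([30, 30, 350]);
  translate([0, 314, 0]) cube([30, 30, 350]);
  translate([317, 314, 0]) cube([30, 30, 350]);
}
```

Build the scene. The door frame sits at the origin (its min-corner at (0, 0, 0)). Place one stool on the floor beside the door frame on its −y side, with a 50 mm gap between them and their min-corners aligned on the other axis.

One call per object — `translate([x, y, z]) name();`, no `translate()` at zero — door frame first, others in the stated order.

door_frame();
translate([0, -394, 0]) stool();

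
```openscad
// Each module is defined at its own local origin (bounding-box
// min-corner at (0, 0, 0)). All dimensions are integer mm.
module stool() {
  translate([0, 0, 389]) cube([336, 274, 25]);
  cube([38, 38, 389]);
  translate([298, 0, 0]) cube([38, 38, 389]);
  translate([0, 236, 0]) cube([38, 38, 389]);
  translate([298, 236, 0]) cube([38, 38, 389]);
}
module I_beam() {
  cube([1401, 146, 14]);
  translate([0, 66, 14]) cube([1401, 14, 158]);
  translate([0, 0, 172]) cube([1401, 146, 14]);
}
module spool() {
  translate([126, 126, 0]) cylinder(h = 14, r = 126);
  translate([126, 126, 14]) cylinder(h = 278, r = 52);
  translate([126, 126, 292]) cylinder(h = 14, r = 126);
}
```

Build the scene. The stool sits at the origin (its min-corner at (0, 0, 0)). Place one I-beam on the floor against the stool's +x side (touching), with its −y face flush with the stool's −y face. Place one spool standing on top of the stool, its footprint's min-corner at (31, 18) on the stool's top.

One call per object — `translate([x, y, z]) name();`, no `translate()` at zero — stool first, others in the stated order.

stool();
translate([336, 0, 0]) I_beam();
translate([31, 18, 414]) spool();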